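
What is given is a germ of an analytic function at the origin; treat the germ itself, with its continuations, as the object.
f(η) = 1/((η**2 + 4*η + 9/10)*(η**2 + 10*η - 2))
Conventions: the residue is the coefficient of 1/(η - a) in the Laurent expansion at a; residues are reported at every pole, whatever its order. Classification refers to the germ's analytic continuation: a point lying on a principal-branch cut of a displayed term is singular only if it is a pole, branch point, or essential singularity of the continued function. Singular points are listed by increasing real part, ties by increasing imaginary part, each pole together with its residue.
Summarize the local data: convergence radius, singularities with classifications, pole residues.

Denominator factor (η**2 + 10*η - 2): discriminant 108, real irrational roots -5 + (3)*sqrt(3) and -5 - (3)*sqrt(3); poles of order 1, moduli -5 + (3)*sqrt(3) and 5 + (3)*sqrt(3).
Denominator factor (η**2 + 4*η + 9/10): discriminant 62/5, real irrational roots -2 + (1/10)*sqrt(310) and -2 - (1/10)*sqrt(310); poles of order 1, moduli 2 - (1/10)*sqrt(310) and 2 + (1/10)*sqrt(310).
The radius of convergence is the smallest modulus among the singular points: -5 + (3)*sqrt(3).
The factor η**2 + 10*η - 2 splits as (η - a)(η - a') with a = -5 - (3)*sqrt(3), a' = -5 + (3)*sqrt(3). At the order-1 pole a set g(η) = (η - a)*f(η) = [1/(η**2 + 4*η + 9/10)] / (η - a').
Simple pole: residue = g(a) at a = -5 - (3)*sqrt(3), which is 300/11041 - (1645/99369)*sqrt(3).
The factor η**2 + 4*η + 9/10 splits as (η - a)(η - a') with a = -2 - (1/10)*sqrt(310), a' = -2 + (1/10)*sqrt(310). At the order-1 pole a set g(η) = (η - a)*f(η) = [1/(η**2 + 10*η - 2)] / (η - a').
Simple pole: residue = g(a) at a = -2 - (1/10)*sqrt(310), which is -300/11041 + (745/342271)*sqrt(310).
The factor η**2 + 4*η + 9/10 splits as (η - a)(η - a') with a = -2 + (1/10)*sqrt(310), a' = -2 - (1/10)*sqrt(310). At the order-1 pole a set g(η) = (η - a)*f(η) = [1/(η**2 + 10*η - 2)] / (η - a').
Simple pole: residue = g(a) at a = -2 + (1/10)*sqrt(310), which is -300/11041 - (745/342271)*sqrt(310).
The factor η**2 + 10*η - 2 splits as (η - a)(η - a') with a = -5 + (3)*sqrt(3), a' = -5 - (3)*sqrt(3). At the order-1 pole a set g(η) = (η - a)*f(η) = [1/(η**2 + 4*η + 9/10)] / (η - a').
Simple pole: residue = g(a) at a = -5 + (3)*sqrt(3), which is 300/11041 + (1645/99369)*sqrt(3).
List the singular points by increasing real part (a conjugate pair: the negative imaginary part first).

Radius of convergence at 0: -5 + (3)*sqrt(3).
At -5 - (3)*sqrt(3): a pole of order 1; residue 300/11041 - (1645/99369)*sqrt(3).
At -2 - (1/10)*sqrt(310): a pole of order 1; residue -300/11041 + (745/342271)*sqrt(310).
At -2 + (1/10)*sqrt(310): a pole of order 1; residue -300/11041 - (745/342271)*sqrt(310).
At -5 + (3)*sqrt(3): a pole of order 1; residue 300/11041 + (1645/99369)*sqrt(3).


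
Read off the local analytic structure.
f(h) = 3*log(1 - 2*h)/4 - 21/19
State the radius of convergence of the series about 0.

Branch term (3/4)*log(1 - h/(1/2)): its argument vanishes at h = 1/2, a logarithmic branch point, modulus 1/2.
The radius of convergence is the smallest modulus among the singular points: 1/2.

The radius of convergence is 1/2.


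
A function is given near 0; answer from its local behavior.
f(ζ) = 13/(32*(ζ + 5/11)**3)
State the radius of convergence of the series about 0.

The radius of convergence is 5/11.

Denominator factor (ζ + 5/11)^3: pole of order 3 at -5/11, modulus 5/11.
The radius of convergence is the smallest modulus among the singular points: 5/11.


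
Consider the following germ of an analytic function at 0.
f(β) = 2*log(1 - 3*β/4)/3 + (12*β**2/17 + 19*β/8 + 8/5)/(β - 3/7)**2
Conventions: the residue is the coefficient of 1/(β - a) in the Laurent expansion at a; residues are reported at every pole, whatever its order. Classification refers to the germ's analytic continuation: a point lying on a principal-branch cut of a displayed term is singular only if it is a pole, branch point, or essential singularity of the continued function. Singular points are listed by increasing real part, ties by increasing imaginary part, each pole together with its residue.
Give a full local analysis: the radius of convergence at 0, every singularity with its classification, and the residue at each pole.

Denominator factor (β - 3/7)^2: pole of order 2 at 3/7, modulus 3/7.
Branch term (2/3)*log(1 - β/(4/3)): its argument vanishes at β = 4/3, a logarithmic branch point, modulus 4/3.
The radius of convergence is the smallest modulus among the singular points: 3/7.
The branch term is analytic at 3/7 and contributes nothing to the residue; only the rational part matters.
At the order-2 pole 3/7 set g(β) = (β - (3/7))^2*(rational part) = 12*β**2/17 + 19*β/8 + 8/5.
Order-2 pole: residue = g'(a); g'(3/7) = 2837/952, so the residue is 2837/952.
List the singular points by increasing real part (a conjugate pair: the negative imaginary part first).

Radius of convergence at 0: 3/7.
At 3/7: a pole of order 2; residue 2837/952.
At 4/3: a logarithmic branch point.


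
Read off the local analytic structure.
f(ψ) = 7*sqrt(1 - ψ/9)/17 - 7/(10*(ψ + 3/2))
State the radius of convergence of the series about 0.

The radius of convergence is 3/2.

Denominator factor (ψ + 3/2): pole of order 1 at -3/2, modulus 3/2.
Branch term (7/17)*sqrt(1 - ψ/(9)): its argument vanishes at ψ = 9, a square-root branch point, modulus 9.
The radius of convergence is the smallest modulus among the singular points: 3/2.


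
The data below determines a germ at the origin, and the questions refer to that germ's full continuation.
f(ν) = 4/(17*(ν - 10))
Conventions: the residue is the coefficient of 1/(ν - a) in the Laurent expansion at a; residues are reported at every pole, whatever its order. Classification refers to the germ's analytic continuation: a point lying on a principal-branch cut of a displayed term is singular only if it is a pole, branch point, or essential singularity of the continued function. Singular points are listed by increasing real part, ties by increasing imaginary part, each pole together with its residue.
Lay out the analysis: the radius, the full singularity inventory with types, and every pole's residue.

Denominator factor (ν - 10): pole of order 1 at 10, modulus 10.
The radius of convergence is the smallest modulus among the singular points: 10.
At the order-1 pole 10 set g(ν) = (ν - (10))*f(ν) = 4/17.
Simple pole: residue = g(a) at a = 10, which is 4/17.

Radius of convergence at 0: 10.
At 10: a pole of order 1; residue 4/17.


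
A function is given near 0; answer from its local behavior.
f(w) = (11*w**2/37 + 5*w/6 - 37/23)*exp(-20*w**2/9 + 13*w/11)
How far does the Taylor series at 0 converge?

The factor exp(-20*w**2/9 + 13*w/11) is entire and contributes no finite singular point.
The polynomial part has no poles.
No finite singular points: the Taylor series at 0 converges everywhere.

The radius of convergence is infinite.


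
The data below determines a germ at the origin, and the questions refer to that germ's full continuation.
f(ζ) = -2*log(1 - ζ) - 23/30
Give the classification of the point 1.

The point is a logarithmic branch point.

The term (-2)*log(1 - ζ/(1)) has argument 1 - 1/(1) = 0 at 1: a logarithmic (infinitely-sheeted) branch point; the remaining terms are analytic or single-valued there.


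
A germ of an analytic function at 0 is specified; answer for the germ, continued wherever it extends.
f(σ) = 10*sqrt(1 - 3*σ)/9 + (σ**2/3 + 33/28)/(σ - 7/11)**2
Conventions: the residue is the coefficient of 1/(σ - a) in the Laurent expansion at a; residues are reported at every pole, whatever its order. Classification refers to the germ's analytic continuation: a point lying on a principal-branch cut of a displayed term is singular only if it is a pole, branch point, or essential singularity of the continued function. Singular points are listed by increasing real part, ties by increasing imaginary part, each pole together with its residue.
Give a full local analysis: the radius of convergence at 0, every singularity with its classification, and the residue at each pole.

Denominator factor (σ - 7/11)^2: pole of order 2 at 7/11, modulus 7/11.
Branch term (10/9)*sqrt(1 - σ/(1/3)): its argument vanishes at σ = 1/3, a square-root branch point, modulus 1/3.
The radius of convergence is the smallest modulus among the singular points: 1/3.
The branch term is analytic at 7/11 and contributes nothing to the residue; only the rational part matters.
At the order-2 pole 7/11 set g(σ) = (σ - (7/11))^2*(rational part) = σ**2/3 + 33/28.
Order-2 pole: residue = g'(a); g'(7/11) = 14/33, so the residue is 14/33.
List the singular points by increasing real part (a conjugate pair: the negative imaginary part first).

Radius of convergence at 0: 1/3.
At 1/3: an algebraic (square-root) branch point.
At 7/11: a pole of order 2; residue 14/33.


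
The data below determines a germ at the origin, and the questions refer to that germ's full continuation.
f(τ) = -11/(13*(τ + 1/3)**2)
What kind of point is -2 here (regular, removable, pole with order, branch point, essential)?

The point is a regular point.

Denominator factors: τ + 1/3 = -5/3 at τ = -2 — none vanishes.
So the germ continues analytically to -2.


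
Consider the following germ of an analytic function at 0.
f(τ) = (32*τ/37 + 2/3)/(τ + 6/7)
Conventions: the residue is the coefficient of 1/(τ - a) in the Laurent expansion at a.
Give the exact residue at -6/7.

At the order-1 pole -6/7 set g(τ) = (τ - (-6/7))*f(τ) = 32*τ/37 + 2/3.
Simple pole: residue = g(a) at a = -6/7, which is -58/777.

The residue is -58/777.


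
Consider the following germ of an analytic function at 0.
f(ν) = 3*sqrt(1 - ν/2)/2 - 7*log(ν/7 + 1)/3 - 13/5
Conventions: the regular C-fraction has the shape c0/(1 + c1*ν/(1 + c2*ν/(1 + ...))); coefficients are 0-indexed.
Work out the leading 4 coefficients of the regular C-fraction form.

The regular C-fraction coefficients are [-11/10, -85/132, 19207/31416, 558833/18285064].

Taylor coefficients (expand at 0): a_0 = -11/10, a_1 = -17/24, a_2 = -31/1344, a_3 = -1579/112896.
c0 = a_0 = -11/10. Peel one level at a time: if S = 1 + c*ν/S' with S'(0) = 1, then c is the ν-coefficient of S and S' = c*ν/(S - 1).
S_1 = c0/f = 1 + (-85/132)*ν + (96035/243936)*ν^2 + ...; c1 = -85/132.
S_2 = c1*ν/(S_1 - 1) = 1 + (19207/31416)*ν + (-50803/2718912)*ν^2 + ...; c2 = 19207/31416.
S_3 = c2*ν/(S_2 - 1) = 1 + (558833/18285064)*ν + ...; c3 = 558833/18285064.


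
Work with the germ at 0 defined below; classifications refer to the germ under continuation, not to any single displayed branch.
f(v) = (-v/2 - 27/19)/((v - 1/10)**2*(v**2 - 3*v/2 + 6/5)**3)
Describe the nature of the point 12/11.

Denominator factors: v - 1/10 = 109/110 at v = 12/11; v**2 - 3*v/2 + 6/5 = 456/605 at v = 12/11 — none vanishes.
So the germ continues analytically to 12/11.

The point is a regular point.


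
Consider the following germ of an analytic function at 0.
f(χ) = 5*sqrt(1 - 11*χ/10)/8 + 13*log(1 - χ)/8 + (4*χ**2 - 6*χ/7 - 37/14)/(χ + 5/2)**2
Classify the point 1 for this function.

The term (13/8)*log(1 - χ/(1)) has argument 1 - 1/(1) = 0 at 1: a logarithmic (infinitely-sheeted) branch point; the remaining terms are analytic or single-valued there.

The point is a logarithmic branch point.


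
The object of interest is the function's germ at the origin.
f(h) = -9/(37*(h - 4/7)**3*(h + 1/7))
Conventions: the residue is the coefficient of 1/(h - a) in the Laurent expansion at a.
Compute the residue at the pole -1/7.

At the order-1 pole -1/7 set g(h) = (h - (-1/7))*f(h) = -9/(37*(h - 4/7)**3).
Simple pole: residue = g(a) at a = -1/7, which is 3087/4625.

The residue is 3087/4625.


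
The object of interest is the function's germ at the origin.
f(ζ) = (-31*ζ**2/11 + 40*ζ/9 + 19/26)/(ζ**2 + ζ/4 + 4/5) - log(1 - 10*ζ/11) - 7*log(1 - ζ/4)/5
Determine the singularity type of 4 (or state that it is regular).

The point is a logarithmic branch point.

The term (-7/5)*log(1 - ζ/(4)) has argument 1 - 4/(4) = 0 at 4: a logarithmic (infinitely-sheeted) branch point; the remaining terms are analytic or single-valued there.


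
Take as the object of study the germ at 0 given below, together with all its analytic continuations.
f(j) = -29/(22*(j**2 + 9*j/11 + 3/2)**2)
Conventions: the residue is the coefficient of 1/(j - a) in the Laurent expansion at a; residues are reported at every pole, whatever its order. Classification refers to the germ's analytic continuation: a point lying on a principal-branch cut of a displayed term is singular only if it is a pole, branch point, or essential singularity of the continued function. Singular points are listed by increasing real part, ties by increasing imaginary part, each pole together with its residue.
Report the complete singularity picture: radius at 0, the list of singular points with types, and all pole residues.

Denominator factor (j**2 + 9*j/11 + 3/2)^2: discriminant -645/121, complex-conjugate roots (-9/22) + ((1/22)*sqrt(645))*i and (-9/22) - ((1/22)*sqrt(645))*i; poles of order 2, moduli (1/2)*sqrt(6) and (1/2)*sqrt(6).
The radius of convergence is the smallest modulus among the singular points: (1/2)*sqrt(6).
The factor j**2 + 9*j/11 + 3/2 splits as (j - a)(j - a') with a = (-9/22) - ((1/22)*sqrt(645))*i, a' = (-9/22) + ((1/22)*sqrt(645))*i. At the order-2 pole a set g(j) = (j - a)^2*f(j) = [-29/22] / (j - a')^2.
Order-2 pole: residue = g'(a); g'((-9/22) - ((1/22)*sqrt(645))*i) = -((3509/416025)*sqrt(645))*i, so the residue is -((3509/416025)*sqrt(645))*i.
The factor j**2 + 9*j/11 + 3/2 splits as (j - a)(j - a') with a = (-9/22) + ((1/22)*sqrt(645))*i, a' = (-9/22) - ((1/22)*sqrt(645))*i. At the order-2 pole a set g(j) = (j - a)^2*f(j) = [-29/22] / (j - a')^2.
Order-2 pole: residue = g'(a); g'((-9/22) + ((1/22)*sqrt(645))*i) = ((3509/416025)*sqrt(645))*i, so the residue is ((3509/416025)*sqrt(645))*i.
List the singular points by increasing real part (a conjugate pair: the negative imaginary part first).

Radius of convergence at 0: (1/2)*sqrt(6).
At (-9/22) - ((1/22)*sqrt(645))*i: a pole of order 2; residue -((3509/416025)*sqrt(645))*i.
At (-9/22) + ((1/22)*sqrt(645))*i: a pole of order 2; residue ((3509/416025)*sqrt(645))*i.


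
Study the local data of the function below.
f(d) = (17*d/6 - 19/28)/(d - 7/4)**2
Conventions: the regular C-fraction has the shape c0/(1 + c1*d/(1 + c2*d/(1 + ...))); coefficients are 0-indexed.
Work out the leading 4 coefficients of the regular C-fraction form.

Taylor coefficients (expand at 0): a_0 = -76/343, a_1 = 4840/7203, a_2 = 42368/50421, a_3 = 87168/117649.
c0 = a_0 = -76/343. Peel one level at a time: if S = 1 + c*d/S' with S'(0) = 1, then c is the d-coefficient of S and S' = c*d/(S - 1).
S_1 = c0/f = 1 + (1210/399)*d + (2067844/159201)*d^2 + ...; c1 = 1210/399.
S_2 = c1*d/(S_1 - 1) = 1 + (-1033922/241395)*d + (8271376/17935225)*d^2 + ...; c2 = -1033922/241395.
S_3 = c2*d/(S_2 - 1) = 1 + (456/4235)*d + ...; c3 = 456/4235.

The regular C-fraction coefficients are [-76/343, 1210/399, -1033922/241395, 456/4235].


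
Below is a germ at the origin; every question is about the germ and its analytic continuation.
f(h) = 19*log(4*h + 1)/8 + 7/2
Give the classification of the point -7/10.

The point is a regular point.

There is no denominator, hence no pole anywhere.
Branch term log(1 - h/(-1/4)): argument at -7/10 is -9/5, nonzero, so -7/10 is not its branch point (a point on a principal cut is still regular for the continued germ).
So the germ continues analytically to -7/10.


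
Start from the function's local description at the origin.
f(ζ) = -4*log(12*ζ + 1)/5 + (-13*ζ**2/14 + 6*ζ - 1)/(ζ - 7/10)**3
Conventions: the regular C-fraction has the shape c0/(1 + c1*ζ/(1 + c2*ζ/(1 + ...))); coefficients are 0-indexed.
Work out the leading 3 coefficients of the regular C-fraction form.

Taylor coefficients (expand at 0): a_0 = 1000/343, a_1 = -175248/12005, a_2 = 1767916/84035.
c0 = a_0 = 1000/343. Peel one level at a time: if S = 1 + c*ζ/S' with S'(0) = 1, then c is the ζ-coefficient of S and S' = c*ζ/(S - 1).
S_1 = c0/f = 1 + (21906/4375)*ζ + (683508797/38281250)*ζ^2 + ...; c1 = 21906/4375.
S_2 = c1*ζ/(S_1 - 1) = 1 + (-683508797/191677500)*ζ + ...; c2 = -683508797/191677500.

The regular C-fraction coefficients are [1000/343, 21906/4375, -683508797/191677500].


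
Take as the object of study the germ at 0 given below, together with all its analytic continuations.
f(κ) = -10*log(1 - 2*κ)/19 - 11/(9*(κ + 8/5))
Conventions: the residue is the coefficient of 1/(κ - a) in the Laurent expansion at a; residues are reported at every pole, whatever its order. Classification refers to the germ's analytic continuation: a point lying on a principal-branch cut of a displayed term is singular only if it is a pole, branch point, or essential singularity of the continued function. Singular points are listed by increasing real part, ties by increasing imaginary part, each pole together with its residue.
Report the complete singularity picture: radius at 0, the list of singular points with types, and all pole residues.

Denominator factor (κ + 8/5): pole of order 1 at -8/5, modulus 8/5.
Branch term (-10/19)*log(1 - κ/(1/2)): its argument vanishes at κ = 1/2, a logarithmic branch point, modulus 1/2.
The radius of convergence is the smallest modulus among the singular points: 1/2.
The branch term is analytic at -8/5 and contributes nothing to the residue; only the rational part matters.
At the order-1 pole -8/5 set g(κ) = (κ - (-8/5))*(rational part) = -11/9.
Simple pole: residue = g(a) at a = -8/5, which is -11/9.
List the singular points by increasing real part (a conjugate pair: the negative imaginary part first).

Radius of convergence at 0: 1/2.
At -8/5: a pole of order 1; residue -11/9.
At 1/2: a logarithmic branch point.


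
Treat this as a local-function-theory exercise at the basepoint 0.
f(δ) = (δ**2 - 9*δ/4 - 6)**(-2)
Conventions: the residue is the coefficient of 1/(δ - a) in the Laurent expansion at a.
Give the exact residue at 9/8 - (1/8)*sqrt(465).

The factor δ**2 - 9*δ/4 - 6 splits as (δ - a)(δ - a') with a = 9/8 - (1/8)*sqrt(465), a' = 9/8 + (1/8)*sqrt(465). At the order-2 pole a set g(δ) = (δ - a)^2*f(δ) = [1] / (δ - a')^2.
Order-2 pole: residue = g'(a); g'(9/8 - (1/8)*sqrt(465)) = (128/216225)*sqrt(465), so the residue is (128/216225)*sqrt(465).

The residue is (128/216225)*sqrt(465).


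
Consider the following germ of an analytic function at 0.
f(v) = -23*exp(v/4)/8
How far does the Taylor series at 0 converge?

The factor exp(v/4) is entire and contributes no finite singular point.
The polynomial part has no poles.
No finite singular points: the Taylor series at 0 converges everywhere.

The radius of convergence is infinite.


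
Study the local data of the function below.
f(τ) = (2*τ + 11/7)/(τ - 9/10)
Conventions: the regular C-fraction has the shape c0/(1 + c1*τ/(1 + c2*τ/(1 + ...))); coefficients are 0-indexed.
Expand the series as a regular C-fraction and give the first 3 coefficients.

Taylor coefficients (expand at 0): a_0 = -110/63, a_1 = -2360/567, a_2 = -23600/5103.
c0 = a_0 = -110/63. Peel one level at a time: if S = 1 + c*τ/S' with S'(0) = 1, then c is the τ-coefficient of S and S' = c*τ/(S - 1).
S_1 = c0/f = 1 + (-236/99)*τ + (3304/1089)*τ^2 + ...; c1 = -236/99.
S_2 = c1*τ/(S_1 - 1) = 1 + (14/11)*τ + ...; c2 = 14/11.

The regular C-fraction coefficients are [-110/63, -236/99, 14/11].


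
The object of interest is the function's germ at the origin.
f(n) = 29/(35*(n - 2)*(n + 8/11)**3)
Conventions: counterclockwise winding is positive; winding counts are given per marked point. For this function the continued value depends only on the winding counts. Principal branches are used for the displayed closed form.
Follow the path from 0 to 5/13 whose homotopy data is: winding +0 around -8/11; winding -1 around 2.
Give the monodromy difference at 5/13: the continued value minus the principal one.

Continued minus principal equals 0.

The function is rational, hence single-valued: continuing it around any pole returns the same value, so the difference is 0.


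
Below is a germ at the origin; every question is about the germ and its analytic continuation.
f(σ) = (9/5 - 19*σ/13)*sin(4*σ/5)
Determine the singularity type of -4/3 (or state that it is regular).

The point is a regular point.

There is no denominator, hence no pole anywhere.
The factor sin(4*σ/5) is entire.
So the germ continues analytically to -4/3.


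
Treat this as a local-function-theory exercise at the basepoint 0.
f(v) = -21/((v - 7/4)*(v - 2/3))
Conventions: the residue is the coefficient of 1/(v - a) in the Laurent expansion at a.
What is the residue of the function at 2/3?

At the order-1 pole 2/3 set g(v) = (v - (2/3))*f(v) = -21/(v - 7/4).
Simple pole: residue = g(a) at a = 2/3, which is 252/13.

The residue is 252/13.


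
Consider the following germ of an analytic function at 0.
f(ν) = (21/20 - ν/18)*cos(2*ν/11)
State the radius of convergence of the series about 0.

The radius of convergence is infinite.

The factor cos(2*ν/11) is entire and contributes no finite singular point.
The polynomial part has no poles.
No finite singular points: the Taylor series at 0 converges everywhere.


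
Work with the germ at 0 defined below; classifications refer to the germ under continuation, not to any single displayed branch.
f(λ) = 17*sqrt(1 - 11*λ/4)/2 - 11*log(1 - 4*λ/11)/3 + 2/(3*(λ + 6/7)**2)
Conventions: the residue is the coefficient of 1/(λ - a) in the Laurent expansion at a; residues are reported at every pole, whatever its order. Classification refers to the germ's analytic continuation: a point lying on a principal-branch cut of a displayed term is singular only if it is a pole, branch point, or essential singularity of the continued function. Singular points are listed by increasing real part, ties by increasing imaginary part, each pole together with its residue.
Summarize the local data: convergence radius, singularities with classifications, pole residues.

Denominator factor (λ + 6/7)^2: pole of order 2 at -6/7, modulus 6/7.
Branch term (-11/3)*log(1 - λ/(11/4)): its argument vanishes at λ = 11/4, a logarithmic branch point, modulus 11/4.
Branch term (17/2)*sqrt(1 - λ/(4/11)): its argument vanishes at λ = 4/11, a square-root branch point, modulus 4/11.
The radius of convergence is the smallest modulus among the singular points: 4/11.
The branch terms are analytic at -6/7 and contribute nothing to the residue; only the rational part matters.
At the order-2 pole -6/7 set g(λ) = (λ - (-6/7))^2*(rational part) = 2/3.
Order-2 pole: residue = g'(a); g'(-6/7) = 0, so the residue is 0.
List the singular points by increasing real part (a conjugate pair: the negative imaginary part first).

Radius of convergence at 0: 4/11.
At -6/7: a pole of order 2; residue 0.
At 4/11: an algebraic (square-root) branch point.
At 11/4: a logarithmic branch point.


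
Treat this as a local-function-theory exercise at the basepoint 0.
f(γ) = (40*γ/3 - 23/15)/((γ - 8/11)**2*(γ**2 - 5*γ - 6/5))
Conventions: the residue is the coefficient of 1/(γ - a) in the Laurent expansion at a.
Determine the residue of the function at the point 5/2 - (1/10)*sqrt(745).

The factor γ**2 - 5*γ - 6/5 splits as (γ - a)(γ - a') with a = 5/2 - (1/10)*sqrt(745), a' = 5/2 + (1/10)*sqrt(745). At the order-1 pole a set g(γ) = (γ - a)*f(γ) = [(40*γ/3 - 23/15)/(γ - 8/11)**2] / (γ - a').
Simple pole: residue = g(a) at a = 5/2 - (1/10)*sqrt(745), which is 31282735/40747416 + (11228437/2023788328)*sqrt(745).

The residue is 31282735/40747416 + (11228437/2023788328)*sqrt(745).


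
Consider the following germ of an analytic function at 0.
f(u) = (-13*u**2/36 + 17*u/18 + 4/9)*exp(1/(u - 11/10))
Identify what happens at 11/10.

The point is an essential singularity.

The exponent 1/(u - (11/10)) has a pole at 11/10, so exp(1/(u - (11/10))) takes every nonzero value near it: an essential singularity (not a pole of any order).


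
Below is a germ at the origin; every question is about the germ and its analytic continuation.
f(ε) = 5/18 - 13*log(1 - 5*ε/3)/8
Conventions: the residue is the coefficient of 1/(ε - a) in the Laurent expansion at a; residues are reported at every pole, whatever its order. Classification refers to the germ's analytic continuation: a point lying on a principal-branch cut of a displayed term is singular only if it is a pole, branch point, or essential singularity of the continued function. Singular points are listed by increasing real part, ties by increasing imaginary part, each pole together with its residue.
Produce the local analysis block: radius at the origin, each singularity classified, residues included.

Radius of convergence at 0: 3/5.
At 3/5: a logarithmic branch point.

Branch term (-13/8)*log(1 - ε/(3/5)): its argument vanishes at ε = 3/5, a logarithmic branch point, modulus 3/5.
The radius of convergence is the smallest modulus among the singular points: 3/5.


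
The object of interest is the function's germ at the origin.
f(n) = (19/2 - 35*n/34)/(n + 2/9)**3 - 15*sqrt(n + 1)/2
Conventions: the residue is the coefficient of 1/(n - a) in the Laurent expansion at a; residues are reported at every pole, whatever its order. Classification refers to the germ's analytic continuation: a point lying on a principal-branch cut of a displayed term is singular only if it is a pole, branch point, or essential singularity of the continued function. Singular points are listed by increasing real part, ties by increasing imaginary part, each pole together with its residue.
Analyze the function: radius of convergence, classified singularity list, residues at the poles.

Radius of convergence at 0: 2/9.
At -1: an algebraic (square-root) branch point.
At -2/9: a pole of order 3; residue 0.

Denominator factor (n + 2/9)^3: pole of order 3 at -2/9, modulus 2/9.
Branch term (-15/2)*sqrt(1 - n/(-1)): its argument vanishes at n = -1, a square-root branch point, modulus 1.
The radius of convergence is the smallest modulus among the singular points: 2/9.
The branch term is analytic at -2/9 and contributes nothing to the residue; only the rational part matters.
At the order-3 pole -2/9 set g(n) = (n - (-2/9))^3*(rational part) = 19/2 - 35*n/34.
Order-3 pole: residue = g''(a)/2; g''(-2/9) = 0, so the residue is 0.
List the singular points by increasing real part (a conjugate pair: the negative imaginary part first).


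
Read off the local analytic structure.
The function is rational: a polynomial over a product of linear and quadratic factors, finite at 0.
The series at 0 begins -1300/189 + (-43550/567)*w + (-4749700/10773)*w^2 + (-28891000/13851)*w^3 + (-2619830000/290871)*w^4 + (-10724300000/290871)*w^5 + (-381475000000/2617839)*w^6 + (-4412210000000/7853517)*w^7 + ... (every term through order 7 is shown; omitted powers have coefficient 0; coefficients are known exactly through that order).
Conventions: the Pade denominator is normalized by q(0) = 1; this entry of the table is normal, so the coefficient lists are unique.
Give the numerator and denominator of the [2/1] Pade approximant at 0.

The Pade approximant has numerator coefficients [-1300/189, -3576402050/80792397, -356958451600/4605166629]; denominator coefficients [1, -2022370/427473].

Taylor coefficients needed (read off): a_0 = -1300/189, a_1 = -43550/567, a_2 = -4749700/10773, a_3 = -28891000/13851.
Write the denominator as Q(w) = 1 + q1*w. Requiring Q*f - P = O(w^4) with deg P <= 2 kills the coefficients of w^3..w^3 in Q*f:
  w^3: a_3 + q1*a_2 = 0, i.e. -28891000/13851 + (-4749700/10773)*q1 = 0.
Solving this linear system: q1 = -2022370/427473.
The numerator is Q*f truncated at degree 2: P0 = a_0 = -1300/189; P1 = a_1 + q1*a_0 = -3576402050/80792397; P2 = a_2 + q1*a_1 = -356958451600/4605166629.


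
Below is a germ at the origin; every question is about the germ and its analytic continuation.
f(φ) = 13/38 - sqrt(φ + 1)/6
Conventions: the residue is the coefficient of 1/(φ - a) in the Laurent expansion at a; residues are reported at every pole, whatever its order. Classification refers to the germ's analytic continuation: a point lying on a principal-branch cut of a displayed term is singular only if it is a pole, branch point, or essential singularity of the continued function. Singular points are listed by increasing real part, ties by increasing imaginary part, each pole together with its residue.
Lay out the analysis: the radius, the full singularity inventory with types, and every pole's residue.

Branch term (-1/6)*sqrt(1 - φ/(-1)): its argument vanishes at φ = -1, a square-root branch point, modulus 1.
The radius of convergence is the smallest modulus among the singular points: 1.

Radius of convergence at 0: 1.
At -1: an algebraic (square-root) branch point.


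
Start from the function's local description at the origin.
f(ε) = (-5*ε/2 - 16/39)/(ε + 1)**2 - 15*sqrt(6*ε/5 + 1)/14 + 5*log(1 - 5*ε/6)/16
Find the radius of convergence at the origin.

The radius of convergence is 5/6.

Denominator factor (ε + 1)^2: pole of order 2 at -1, modulus 1.
Branch term (-15/14)*sqrt(1 - ε/(-5/6)): its argument vanishes at ε = -5/6, a square-root branch point, modulus 5/6.
Branch term (5/16)*log(1 - ε/(6/5)): its argument vanishes at ε = 6/5, a logarithmic branch point, modulus 6/5.
The radius of convergence is the smallest modulus among the singular points: 5/6.


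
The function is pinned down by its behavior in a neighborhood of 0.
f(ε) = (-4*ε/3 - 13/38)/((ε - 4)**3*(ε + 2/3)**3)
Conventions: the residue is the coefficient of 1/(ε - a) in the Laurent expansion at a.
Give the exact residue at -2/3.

At the order-3 pole -2/3 set g(ε) = (ε - (-2/3))^3*f(ε) = (-4*ε/3 - 13/38)/(ε - 4)**3.
Order-3 pole: residue = g''(a)/2; g''(-2/3) = 71037/5109328, so the residue is 71037/10218656.

The residue is 71037/10218656.


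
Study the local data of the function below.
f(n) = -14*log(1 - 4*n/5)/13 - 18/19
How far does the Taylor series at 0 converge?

Branch term (-14/13)*log(1 - n/(5/4)): its argument vanishes at n = 5/4, a logarithmic branch point, modulus 5/4.
The radius of convergence is the smallest modulus among the singular points: 5/4.

The radius of convergence is 5/4.


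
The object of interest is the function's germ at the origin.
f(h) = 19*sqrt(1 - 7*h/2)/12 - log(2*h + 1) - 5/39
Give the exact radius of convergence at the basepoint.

The radius of convergence is 2/7.

Branch term (-1)*log(1 - h/(-1/2)): its argument vanishes at h = -1/2, a logarithmic branch point, modulus 1/2.
Branch term (19/12)*sqrt(1 - h/(2/7)): its argument vanishes at h = 2/7, a square-root branch point, modulus 2/7.
The radius of convergence is the smallest modulus among the singular points: 2/7.


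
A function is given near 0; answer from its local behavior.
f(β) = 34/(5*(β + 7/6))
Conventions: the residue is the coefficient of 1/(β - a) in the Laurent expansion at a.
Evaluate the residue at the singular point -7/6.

The residue is 34/5.

At the order-1 pole -7/6 set g(β) = (β - (-7/6))*f(β) = 34/5.
Simple pole: residue = g(a) at a = -7/6, which is 34/5.


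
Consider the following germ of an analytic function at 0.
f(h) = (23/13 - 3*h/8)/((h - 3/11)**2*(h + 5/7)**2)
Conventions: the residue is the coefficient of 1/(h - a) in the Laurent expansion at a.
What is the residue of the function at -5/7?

The residue is 87932999/22826752.

At the order-2 pole -5/7 set g(h) = (h - (-5/7))^2*f(h) = (23/13 - 3*h/8)/(h - 3/11)**2.
Order-2 pole: residue = g'(a); g'(-5/7) = 87932999/22826752, so the residue is 87932999/22826752.


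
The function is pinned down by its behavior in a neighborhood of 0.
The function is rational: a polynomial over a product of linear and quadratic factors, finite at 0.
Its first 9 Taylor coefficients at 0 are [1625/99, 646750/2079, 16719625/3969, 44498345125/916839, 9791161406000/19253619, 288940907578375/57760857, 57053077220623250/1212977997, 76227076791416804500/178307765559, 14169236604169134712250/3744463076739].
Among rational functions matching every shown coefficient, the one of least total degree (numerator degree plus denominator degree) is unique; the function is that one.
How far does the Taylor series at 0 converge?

The radius of convergence is -9/14 + (1/70)*sqrt(3005).

No rational of total degree below 7 reproduces all 9 coefficients; solving the [0/7] Pade equations on them gives f(ξ) = -13/(33*(ξ + 3)*(ξ**2 + 9*ξ/7 - 1/5)**3), whose expansion matches every shown term.
Denominator factor (ξ**2 + 9*ξ/7 - 1/5)^3: discriminant 601/245, real irrational roots -9/14 + (1/70)*sqrt(3005) and -9/14 - (1/70)*sqrt(3005); poles of order 3, moduli -9/14 + (1/70)*sqrt(3005) and 9/14 + (1/70)*sqrt(3005).
Denominator factor (ξ + 3): pole of order 1 at -3, modulus 3.
The radius of convergence is the smallest modulus among the singular points: -9/14 + (1/70)*sqrt(3005).


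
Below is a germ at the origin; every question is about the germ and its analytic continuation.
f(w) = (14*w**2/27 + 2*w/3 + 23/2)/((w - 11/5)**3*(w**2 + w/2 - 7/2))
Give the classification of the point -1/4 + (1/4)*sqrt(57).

The point is a pole of order 1.

The denominator factor w**2 + w/2 - 7/2 vanishes at -1/4 + (1/4)*sqrt(57) and appears to the power 1; the numerator there equals 1427/108 + (11/108)*sqrt(57), nonzero, and no other factor vanishes.
Hence a pole whose order is the multiplicity, 1.


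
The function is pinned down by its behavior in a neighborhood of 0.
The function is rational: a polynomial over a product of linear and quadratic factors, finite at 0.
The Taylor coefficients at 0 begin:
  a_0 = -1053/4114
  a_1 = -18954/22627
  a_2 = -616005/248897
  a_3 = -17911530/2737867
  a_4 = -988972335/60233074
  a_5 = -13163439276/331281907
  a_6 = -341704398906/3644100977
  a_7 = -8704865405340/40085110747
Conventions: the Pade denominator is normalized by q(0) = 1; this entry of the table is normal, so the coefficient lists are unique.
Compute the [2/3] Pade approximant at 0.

Taylor coefficients needed (read off): a_0 = -1053/4114, a_1 = -18954/22627, a_2 = -616005/248897, a_3 = -17911530/2737867, a_4 = -988972335/60233074, a_5 = -13163439276/331281907.
Write the denominator as Q(σ) = 1 + q1*σ + q2*σ^2 + q3*σ^3. Requiring Q*f - P = O(σ^6) with deg P <= 2 kills the coefficients of σ^3..σ^5 in Q*f:
  σ^3: a_3 + q1*a_2 + q2*a_1 + q3*a_0 = 0, i.e. -17911530/2737867 + (-616005/248897)*q1 + (-18954/22627)*q2 + (-1053/4114)*q3 = 0.
  σ^4: a_4 + q1*a_3 + q2*a_2 + q3*a_1 = 0, i.e. -988972335/60233074 + (-17911530/2737867)*q1 + (-616005/248897)*q2 + (-18954/22627)*q3 = 0.
  σ^5: a_5 + q1*a_4 + q2*a_3 + q3*a_2 = 0, i.e. -13163439276/331281907 + (-988972335/60233074)*q1 + (-17911530/2737867)*q2 + (-616005/248897)*q3 = 0.
Solving this linear system: q1 = -2538/715, q2 = 6345/3146, q3 = 3402/1573.
The numerator is Q*f truncated at degree 2: P0 = a_0 = -1053/4114; P1 = a_1 + q1*a_0 = 729/10285; P2 = a_2 + q1*a_1 + q2*a_0 = -729/41140.

The Pade approximant has numerator coefficients [-1053/4114, 729/10285, -729/41140]; denominator coefficients [1, -2538/715, 6345/3146, 3402/1573].


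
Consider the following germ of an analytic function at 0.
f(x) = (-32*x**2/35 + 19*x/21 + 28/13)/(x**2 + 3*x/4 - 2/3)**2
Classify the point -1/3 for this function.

The point is a regular point.

Denominator factors: x**2 + 3*x/4 - 2/3 = -29/36 at x = -1/3 — none vanishes.
So the germ continues analytically to -1/3.


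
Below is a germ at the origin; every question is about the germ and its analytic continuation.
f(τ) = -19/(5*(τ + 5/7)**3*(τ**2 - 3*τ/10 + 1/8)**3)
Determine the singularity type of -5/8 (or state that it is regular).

Denominator factors: τ + 5/7 = 5/56 at τ = -5/8; τ**2 - 3*τ/10 + 1/8 = 45/64 at τ = -5/8 — none vanishes.
So the germ continues analytically to -5/8.

The point is a regular point.


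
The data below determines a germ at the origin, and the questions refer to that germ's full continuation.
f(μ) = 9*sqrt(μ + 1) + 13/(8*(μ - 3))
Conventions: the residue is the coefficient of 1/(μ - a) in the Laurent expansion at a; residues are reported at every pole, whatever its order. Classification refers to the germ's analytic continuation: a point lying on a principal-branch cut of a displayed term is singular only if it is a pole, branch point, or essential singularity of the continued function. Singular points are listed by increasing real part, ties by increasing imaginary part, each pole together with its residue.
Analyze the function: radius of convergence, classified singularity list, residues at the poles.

Denominator factor (μ - 3): pole of order 1 at 3, modulus 3.
Branch term (9)*sqrt(1 - μ/(-1)): its argument vanishes at μ = -1, a square-root branch point, modulus 1.
The radius of convergence is the smallest modulus among the singular points: 1.
The branch term is analytic at 3 and contributes nothing to the residue; only the rational part matters.
At the order-1 pole 3 set g(μ) = (μ - (3))*(rational part) = 13/8.
Simple pole: residue = g(a) at a = 3, which is 13/8.
List the singular points by increasing real part (a conjugate pair: the negative imaginary part first).

Radius of convergence at 0: 1.
At -1: an algebraic (square-root) branch point.
At 3: a pole of order 1; residue 13/8.


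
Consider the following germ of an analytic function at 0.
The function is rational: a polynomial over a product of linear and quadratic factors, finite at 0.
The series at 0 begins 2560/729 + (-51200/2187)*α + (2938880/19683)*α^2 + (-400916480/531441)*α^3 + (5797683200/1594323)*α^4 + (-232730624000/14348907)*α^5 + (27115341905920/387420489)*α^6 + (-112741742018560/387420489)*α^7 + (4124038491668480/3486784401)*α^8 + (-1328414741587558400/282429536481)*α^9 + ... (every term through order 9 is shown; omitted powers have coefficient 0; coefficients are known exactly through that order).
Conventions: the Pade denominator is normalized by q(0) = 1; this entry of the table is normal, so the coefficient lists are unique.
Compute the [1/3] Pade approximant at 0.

The Pade approximant has numerator coefficients [2560/729, -3335680/926559]; denominator coefficients [1, 21511/3813, -168448/34317, -53523524/926559].

Taylor coefficients needed (read off): a_0 = 2560/729, a_1 = -51200/2187, a_2 = 2938880/19683, a_3 = -400916480/531441, a_4 = 5797683200/1594323.
Write the denominator as Q(α) = 1 + q1*α + q2*α^2 + q3*α^3. Requiring Q*f - P = O(α^5) with deg P <= 1 kills the coefficients of α^2..α^4 in Q*f:
  α^2: a_2 + q1*a_1 + q2*a_0 = 0, i.e. 2938880/19683 + (-51200/2187)*q1 + (2560/729)*q2 = 0.
  α^3: a_3 + q1*a_2 + q2*a_1 + q3*a_0 = 0, i.e. -400916480/531441 + (2938880/19683)*q1 + (-51200/2187)*q2 + (2560/729)*q3 = 0.
  α^4: a_4 + q1*a_3 + q2*a_2 + q3*a_1 = 0, i.e. 5797683200/1594323 + (-400916480/531441)*q1 + (2938880/19683)*q2 + (-51200/2187)*q3 = 0.
Solving this linear system: q1 = 21511/3813, q2 = -168448/34317, q3 = -53523524/926559.
The numerator is Q*f truncated at degree 1: P0 = a_0 = 2560/729; P1 = a_1 + q1*a_0 = -3335680/926559.


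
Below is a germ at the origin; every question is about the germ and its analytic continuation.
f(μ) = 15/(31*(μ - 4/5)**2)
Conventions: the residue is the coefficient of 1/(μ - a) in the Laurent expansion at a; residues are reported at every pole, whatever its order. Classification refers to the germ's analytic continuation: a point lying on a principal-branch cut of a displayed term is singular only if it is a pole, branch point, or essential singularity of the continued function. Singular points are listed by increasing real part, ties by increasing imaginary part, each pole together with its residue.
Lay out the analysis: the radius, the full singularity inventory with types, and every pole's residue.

Denominator factor (μ - 4/5)^2: pole of order 2 at 4/5, modulus 4/5.
The radius of convergence is the smallest modulus among the singular points: 4/5.
At the order-2 pole 4/5 set g(μ) = (μ - (4/5))^2*f(μ) = 15/31.
Order-2 pole: residue = g'(a); g'(4/5) = 0, so the residue is 0.

Radius of convergence at 0: 4/5.
At 4/5: a pole of order 2; residue 0.
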